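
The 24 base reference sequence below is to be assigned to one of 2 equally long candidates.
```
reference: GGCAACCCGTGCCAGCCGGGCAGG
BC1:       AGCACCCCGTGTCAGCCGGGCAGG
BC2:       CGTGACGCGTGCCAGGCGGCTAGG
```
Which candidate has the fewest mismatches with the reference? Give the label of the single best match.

BC1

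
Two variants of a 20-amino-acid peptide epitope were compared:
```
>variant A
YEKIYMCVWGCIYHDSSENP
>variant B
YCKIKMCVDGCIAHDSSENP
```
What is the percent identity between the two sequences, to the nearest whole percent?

80%

4 positions differ (2, 5, 9, 13), so 16 of 20 match: 16/20 = 80%.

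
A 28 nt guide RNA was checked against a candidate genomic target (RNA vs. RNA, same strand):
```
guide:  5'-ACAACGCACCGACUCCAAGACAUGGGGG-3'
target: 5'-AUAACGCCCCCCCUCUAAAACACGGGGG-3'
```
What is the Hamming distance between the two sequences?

7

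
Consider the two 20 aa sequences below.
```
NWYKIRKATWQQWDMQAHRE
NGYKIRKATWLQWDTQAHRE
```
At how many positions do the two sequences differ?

Comparing position by position, 3 positions differ: 2 (W/G), 11 (Q/L), 15 (M/T).

3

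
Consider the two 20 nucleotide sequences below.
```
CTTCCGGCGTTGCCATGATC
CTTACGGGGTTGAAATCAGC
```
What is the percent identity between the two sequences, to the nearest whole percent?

Mismatches at positions 4, 8, 13, 14, 17, 19 (1-based): 6 of 20.
Identical positions: 14/20 = 70% → 70%.

70%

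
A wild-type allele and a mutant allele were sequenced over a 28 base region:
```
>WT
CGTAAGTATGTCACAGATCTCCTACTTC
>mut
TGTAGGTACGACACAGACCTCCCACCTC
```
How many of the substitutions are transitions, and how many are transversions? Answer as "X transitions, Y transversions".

Transitions (purine↔purine or pyrimidine↔pyrimidine): 1 C→T, 5 A→G, 9 T→C, 18 T→C, 23 T→C, 26 T→C.
Transversions (purine↔pyrimidine): 11 T→A.

6 transitions, 1 transversion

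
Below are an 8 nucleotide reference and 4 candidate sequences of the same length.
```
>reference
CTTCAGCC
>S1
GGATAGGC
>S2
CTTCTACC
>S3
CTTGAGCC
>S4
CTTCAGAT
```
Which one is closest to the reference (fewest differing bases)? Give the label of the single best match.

S3

Hamming distances to reference — S1: 5; S2: 2; S3: 1; S4: 2.
Smallest is S3 with 1 mismatch.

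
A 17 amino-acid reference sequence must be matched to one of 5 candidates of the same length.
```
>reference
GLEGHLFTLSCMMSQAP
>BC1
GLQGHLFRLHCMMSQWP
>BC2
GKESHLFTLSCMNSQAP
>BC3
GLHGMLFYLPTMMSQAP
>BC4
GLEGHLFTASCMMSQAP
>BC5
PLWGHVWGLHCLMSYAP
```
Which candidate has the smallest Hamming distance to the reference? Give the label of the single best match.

BC4

BC1 differs at 4 positions; BC2 differs at 3 positions; BC3 differs at 5 positions; BC4 differs at 1 position; BC5 differs at 8 positions. The closest is BC4.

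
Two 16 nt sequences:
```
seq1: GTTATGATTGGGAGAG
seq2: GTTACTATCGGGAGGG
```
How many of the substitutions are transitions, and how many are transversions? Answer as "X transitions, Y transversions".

3 transitions, 1 transversion

Transitions (purine↔purine or pyrimidine↔pyrimidine): 5 T→C, 9 T→C, 15 A→G.
Transversions (purine↔pyrimidine): 6 G→T.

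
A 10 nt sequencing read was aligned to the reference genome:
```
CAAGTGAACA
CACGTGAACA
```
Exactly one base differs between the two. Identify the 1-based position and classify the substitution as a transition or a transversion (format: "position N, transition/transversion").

The sequences differ only at position 3: A→C (purine→pyrimidine), a transversion.

position 3, transversion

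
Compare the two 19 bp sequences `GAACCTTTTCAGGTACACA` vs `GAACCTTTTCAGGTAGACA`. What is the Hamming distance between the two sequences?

1

Comparing position by position, 1 site differs: 16 (C/G).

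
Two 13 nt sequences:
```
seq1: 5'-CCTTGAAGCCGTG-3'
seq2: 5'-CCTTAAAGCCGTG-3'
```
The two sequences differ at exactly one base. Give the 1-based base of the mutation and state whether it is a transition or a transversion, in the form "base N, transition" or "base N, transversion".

The sequences differ only at base 5: G→A (purine→purine), a transition.

base 5, transition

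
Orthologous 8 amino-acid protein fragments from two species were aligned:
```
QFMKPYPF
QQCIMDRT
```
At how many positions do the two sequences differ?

The sequences differ at positions 2, 3, 4, 5, 6, 7, 8 (1-based) — 7 in total.

7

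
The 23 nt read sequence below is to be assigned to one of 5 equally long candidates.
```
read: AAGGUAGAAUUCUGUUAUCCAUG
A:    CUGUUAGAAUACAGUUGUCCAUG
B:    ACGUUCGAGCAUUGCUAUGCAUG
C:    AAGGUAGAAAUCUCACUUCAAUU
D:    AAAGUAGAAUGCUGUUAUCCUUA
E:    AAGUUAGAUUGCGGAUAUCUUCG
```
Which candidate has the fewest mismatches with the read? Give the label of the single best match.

Hamming distances to read — A: 6; B: 9; C: 7; D: 4; E: 8.
Smallest is D with 4 mismatches.

D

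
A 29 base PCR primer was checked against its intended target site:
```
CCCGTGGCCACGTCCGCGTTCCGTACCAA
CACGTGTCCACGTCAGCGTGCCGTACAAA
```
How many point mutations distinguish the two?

5

Comparing position by position, 5 sites differ: 2 (C/A), 7 (G/T), 15 (C/A), 20 (T/G), 27 (C/A).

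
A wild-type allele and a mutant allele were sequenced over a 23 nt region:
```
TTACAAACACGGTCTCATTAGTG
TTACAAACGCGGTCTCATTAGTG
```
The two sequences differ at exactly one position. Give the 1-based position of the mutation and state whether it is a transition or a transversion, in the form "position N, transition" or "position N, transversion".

The sequences differ only at position 9: A→G (purine→purine), a transition.

position 9, transition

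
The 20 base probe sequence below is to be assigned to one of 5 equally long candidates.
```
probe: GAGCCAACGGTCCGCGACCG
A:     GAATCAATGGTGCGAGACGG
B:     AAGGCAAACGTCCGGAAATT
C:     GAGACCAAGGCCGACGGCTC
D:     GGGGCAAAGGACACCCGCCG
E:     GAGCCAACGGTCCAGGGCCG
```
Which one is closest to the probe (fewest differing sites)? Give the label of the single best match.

Hamming distances to probe — A: 6; B: 9; C: 9; D: 8; E: 3.
Smallest is E with 3 mismatches.

E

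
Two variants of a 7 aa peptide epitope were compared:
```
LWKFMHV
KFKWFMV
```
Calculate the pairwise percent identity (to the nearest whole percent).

5 positions differ (1, 2, 4, 5, 6), so 2 of 7 match: 2/7 = 28.57%.

29%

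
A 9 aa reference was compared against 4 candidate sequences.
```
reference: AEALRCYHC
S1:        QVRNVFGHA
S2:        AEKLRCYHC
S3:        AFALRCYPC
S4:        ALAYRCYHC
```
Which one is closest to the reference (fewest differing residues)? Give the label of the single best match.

S2

S1 differs at 8 residues; S2 differs at 1 residue; S3 differs at 2 residues; S4 differs at 2 residues. The closest is S2.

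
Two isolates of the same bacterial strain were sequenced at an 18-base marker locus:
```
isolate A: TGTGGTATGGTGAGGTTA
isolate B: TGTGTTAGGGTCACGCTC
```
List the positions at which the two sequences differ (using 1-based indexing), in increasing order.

5, 8, 12, 14, 16, 18

Scanning 1-based: 5: G/T; 8: T/G; 12: G/C; 14: G/C; 16: T/C; 18: A/C.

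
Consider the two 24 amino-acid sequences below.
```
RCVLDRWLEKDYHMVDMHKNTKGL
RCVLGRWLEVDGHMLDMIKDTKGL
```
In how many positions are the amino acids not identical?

6

Mismatches (1-based): position 5: D→G; position 10: K→V; position 12: Y→G; position 15: V→L; position 18: H→I; position 20: N→D.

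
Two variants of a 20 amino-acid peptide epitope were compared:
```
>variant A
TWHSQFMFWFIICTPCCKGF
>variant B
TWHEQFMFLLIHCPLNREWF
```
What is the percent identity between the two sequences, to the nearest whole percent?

Mismatches at positions 4, 9, 10, 12, 14, 15, 16, 17, 18, 19 (1-based): 10 of 20.
Identical positions: 10/20 = 50% → 50%.

50%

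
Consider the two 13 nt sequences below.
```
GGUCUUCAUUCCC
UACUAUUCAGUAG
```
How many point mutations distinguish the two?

The sequences differ at positions 1, 2, 3, 4, 5, 7, 8, 9, 10, 11, 12, 13 (1-based) — 12 in total.

12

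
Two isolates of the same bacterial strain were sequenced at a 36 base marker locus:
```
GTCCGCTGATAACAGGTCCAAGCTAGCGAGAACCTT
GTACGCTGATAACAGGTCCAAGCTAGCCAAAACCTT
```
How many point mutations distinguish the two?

The sequences differ at positions 3, 28, 30 (1-based) — 3 in total.

3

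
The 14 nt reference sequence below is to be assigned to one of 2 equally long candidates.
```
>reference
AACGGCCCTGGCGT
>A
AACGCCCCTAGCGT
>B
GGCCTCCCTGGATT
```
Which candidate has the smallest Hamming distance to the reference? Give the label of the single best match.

A

Hamming distances to reference — A: 2; B: 6.
Smallest is A with 2 mismatches.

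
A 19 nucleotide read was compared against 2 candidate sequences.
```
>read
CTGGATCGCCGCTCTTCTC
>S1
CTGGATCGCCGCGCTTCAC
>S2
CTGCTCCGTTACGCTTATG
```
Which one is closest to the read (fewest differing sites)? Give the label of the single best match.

Hamming distances to read — S1: 2; S2: 9.
Smallest is S1 with 2 mismatches.

S1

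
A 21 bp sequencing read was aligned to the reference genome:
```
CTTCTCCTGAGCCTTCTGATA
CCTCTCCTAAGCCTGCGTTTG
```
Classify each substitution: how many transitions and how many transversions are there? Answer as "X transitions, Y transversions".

Transitions (purine↔purine or pyrimidine↔pyrimidine): 2 T→C, 9 G→A, 21 A→G.
Transversions (purine↔pyrimidine): 15 T→G, 17 T→G, 18 G→T, 19 A→T.

3 transitions, 4 transversions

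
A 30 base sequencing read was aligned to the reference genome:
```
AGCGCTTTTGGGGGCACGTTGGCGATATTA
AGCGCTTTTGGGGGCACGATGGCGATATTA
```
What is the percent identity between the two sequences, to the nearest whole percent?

1 position differs (19), so 29 of 30 match: 29/30 = 96.67%.

97%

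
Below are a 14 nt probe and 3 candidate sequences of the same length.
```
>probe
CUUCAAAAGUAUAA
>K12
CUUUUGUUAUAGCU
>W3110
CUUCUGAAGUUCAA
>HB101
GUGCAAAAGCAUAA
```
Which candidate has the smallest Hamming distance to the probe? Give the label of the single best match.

K12 differs at 9 bases; W3110 differs at 4 bases; HB101 differs at 3 bases. The closest is HB101.

HB101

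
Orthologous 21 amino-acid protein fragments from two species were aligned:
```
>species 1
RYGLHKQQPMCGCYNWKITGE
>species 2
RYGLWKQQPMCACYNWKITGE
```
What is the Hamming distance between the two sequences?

2

The sequences differ at residues 5, 12 (1-based) — 2 in total.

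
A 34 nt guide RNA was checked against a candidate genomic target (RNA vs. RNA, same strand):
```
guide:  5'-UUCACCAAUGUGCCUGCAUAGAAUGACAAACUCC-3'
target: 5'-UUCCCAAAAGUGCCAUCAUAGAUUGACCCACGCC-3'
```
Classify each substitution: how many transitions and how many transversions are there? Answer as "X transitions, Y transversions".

Transitions (purine↔purine or pyrimidine↔pyrimidine): none.
Transversions (purine↔pyrimidine): 4 A→C, 6 C→A, 9 U→A, 15 U→A, 16 G→U, 23 A→U, 28 A→C, 29 A→C, 32 U→G.

0 transitions, 9 transversions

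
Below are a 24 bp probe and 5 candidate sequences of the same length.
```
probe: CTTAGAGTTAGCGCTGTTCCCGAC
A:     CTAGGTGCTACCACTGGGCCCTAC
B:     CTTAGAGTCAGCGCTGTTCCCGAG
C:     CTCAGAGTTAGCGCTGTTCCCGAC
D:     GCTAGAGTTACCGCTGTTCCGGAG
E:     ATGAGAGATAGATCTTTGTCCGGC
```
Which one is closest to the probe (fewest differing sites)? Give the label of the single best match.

Hamming distances to probe — A: 9; B: 2; C: 1; D: 5; E: 9.
Smallest is C with 1 mismatch.

C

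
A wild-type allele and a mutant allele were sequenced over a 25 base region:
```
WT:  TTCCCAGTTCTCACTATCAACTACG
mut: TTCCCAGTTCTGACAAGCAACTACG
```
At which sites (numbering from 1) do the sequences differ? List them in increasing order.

Scanning 1-based: 12: C/G; 15: T/A; 17: T/G.

12, 15, 17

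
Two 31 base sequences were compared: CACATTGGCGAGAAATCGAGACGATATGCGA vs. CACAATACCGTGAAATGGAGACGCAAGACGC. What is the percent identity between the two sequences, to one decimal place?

67.7%

Mismatches at positions 5, 7, 8, 11, 17, 24, 25, 27, 28, 31 (1-based): 10 of 31.
Identical positions: 21/31 = 67.74% → 67.7%.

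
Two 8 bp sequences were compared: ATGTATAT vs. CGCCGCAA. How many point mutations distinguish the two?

Mismatches (1-based): site 1: A→C; site 2: T→G; site 3: G→C; site 4: T→C; site 5: A→G; site 6: T→C; site 8: T→A.

7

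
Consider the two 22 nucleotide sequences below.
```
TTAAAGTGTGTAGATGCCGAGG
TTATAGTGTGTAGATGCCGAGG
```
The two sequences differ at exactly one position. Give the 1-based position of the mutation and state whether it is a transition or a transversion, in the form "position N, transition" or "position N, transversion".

position 4, transversion

Position 4 changes A→T. A is a purine and T is a pyrimidine, so this is a transversion.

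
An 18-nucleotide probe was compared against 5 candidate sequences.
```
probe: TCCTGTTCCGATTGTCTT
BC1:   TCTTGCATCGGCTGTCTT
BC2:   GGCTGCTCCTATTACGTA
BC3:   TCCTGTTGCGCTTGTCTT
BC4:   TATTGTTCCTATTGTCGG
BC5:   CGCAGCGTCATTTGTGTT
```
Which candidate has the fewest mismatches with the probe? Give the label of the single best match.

BC3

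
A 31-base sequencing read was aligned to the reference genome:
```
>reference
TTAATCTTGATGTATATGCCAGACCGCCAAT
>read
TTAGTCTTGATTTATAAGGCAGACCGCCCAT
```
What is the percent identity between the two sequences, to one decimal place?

83.9%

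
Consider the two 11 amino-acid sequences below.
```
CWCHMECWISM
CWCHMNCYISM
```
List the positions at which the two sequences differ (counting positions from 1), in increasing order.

6, 8

Differences at position 6 (E→N), position 8 (W→Y).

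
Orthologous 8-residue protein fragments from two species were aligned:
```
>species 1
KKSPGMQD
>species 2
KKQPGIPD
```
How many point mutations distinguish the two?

Mismatches (1-based): residue 3: S→Q; residue 6: M→I; residue 7: Q→P.

3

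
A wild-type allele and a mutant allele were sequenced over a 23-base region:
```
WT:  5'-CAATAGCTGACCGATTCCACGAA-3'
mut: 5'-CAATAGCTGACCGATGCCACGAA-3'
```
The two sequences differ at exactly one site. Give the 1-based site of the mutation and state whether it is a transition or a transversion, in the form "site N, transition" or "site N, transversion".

site 16, transversion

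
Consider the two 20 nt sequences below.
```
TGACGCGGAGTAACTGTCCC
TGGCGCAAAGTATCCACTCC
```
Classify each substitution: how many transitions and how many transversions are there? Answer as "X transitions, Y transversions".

7 transitions, 1 transversion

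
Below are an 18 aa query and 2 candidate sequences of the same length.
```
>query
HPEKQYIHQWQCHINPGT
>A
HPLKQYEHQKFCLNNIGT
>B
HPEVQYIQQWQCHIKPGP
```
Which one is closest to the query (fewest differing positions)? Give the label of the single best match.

B

A differs at 7 positions; B differs at 4 positions. The closest is B.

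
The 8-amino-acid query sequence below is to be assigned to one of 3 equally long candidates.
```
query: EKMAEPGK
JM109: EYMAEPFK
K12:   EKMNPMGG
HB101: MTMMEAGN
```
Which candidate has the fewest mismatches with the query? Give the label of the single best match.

Hamming distances to query — JM109: 2; K12: 4; HB101: 5.
Smallest is JM109 with 2 mismatches.

JM109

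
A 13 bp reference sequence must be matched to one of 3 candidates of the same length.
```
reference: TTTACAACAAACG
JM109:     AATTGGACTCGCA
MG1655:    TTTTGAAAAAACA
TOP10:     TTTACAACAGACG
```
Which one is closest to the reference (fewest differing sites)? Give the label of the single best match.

Hamming distances to reference — JM109: 9; MG1655: 4; TOP10: 1.
Smallest is TOP10 with 1 mismatch.

TOP10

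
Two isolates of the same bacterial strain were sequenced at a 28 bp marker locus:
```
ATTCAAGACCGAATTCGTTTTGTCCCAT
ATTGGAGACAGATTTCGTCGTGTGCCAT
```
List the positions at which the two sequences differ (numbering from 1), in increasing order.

Scanning 1-based: 4: C/G; 5: A/G; 10: C/A; 13: A/T; 19: T/C; 20: T/G; 24: C/G.

4, 5, 10, 13, 19, 20, 24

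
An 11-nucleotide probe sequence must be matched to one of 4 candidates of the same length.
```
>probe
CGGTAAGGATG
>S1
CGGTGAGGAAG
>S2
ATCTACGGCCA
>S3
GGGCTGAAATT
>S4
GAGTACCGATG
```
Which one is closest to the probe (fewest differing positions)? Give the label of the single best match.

S1 differs at 2 positions; S2 differs at 7 positions; S3 differs at 7 positions; S4 differs at 4 positions. The closest is S1.

S1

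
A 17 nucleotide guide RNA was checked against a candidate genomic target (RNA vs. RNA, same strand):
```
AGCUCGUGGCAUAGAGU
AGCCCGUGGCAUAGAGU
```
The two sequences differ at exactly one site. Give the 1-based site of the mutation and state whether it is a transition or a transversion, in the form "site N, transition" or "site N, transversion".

Site 4 changes U→C. U is a pyrimidine and C is a pyrimidine, so this is a transition.

site 4, transition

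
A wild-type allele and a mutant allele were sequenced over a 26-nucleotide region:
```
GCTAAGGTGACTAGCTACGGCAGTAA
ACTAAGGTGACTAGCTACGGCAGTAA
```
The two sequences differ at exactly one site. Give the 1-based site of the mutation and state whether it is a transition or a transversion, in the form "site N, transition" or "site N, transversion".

The sequences differ only at site 1: G→A (purine→purine), a transition.

site 1, transition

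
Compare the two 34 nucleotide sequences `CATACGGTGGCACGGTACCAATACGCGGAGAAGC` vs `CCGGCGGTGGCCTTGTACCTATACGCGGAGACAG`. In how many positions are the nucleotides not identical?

Comparing position by position, 10 positions differ: 2 (A/C), 3 (T/G), 4 (A/G), 12 (A/C), 13 (C/T), 14 (G/T), 20 (A/T), 32 (A/C), 33 (G/A), 34 (C/G).

10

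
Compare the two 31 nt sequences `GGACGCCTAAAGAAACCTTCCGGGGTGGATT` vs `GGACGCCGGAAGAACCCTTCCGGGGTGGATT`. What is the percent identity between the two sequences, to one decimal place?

Mismatches at positions 8, 9, 15 (1-based): 3 of 31.
Identical positions: 28/31 = 90.32% → 90.3%.

90.3%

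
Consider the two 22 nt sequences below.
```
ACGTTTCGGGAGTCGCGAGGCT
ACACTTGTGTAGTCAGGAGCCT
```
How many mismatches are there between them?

The sequences differ at bases 3, 4, 7, 8, 10, 15, 16, 20 (1-based) — 8 in total.

8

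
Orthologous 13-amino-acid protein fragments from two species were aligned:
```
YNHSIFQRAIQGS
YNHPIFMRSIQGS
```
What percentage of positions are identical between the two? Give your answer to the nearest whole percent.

3 positions differ (4, 7, 9), so 10 of 13 match: 10/13 = 76.92%.

77%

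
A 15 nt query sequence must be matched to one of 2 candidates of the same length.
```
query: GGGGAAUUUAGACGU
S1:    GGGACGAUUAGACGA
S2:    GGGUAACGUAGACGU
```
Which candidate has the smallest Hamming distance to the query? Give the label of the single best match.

S2

Hamming distances to query — S1: 5; S2: 3.
Smallest is S2 with 3 mismatches.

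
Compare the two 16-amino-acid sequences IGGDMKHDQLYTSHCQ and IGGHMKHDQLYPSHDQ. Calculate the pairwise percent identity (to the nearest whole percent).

81%

Mismatches at positions 4, 12, 15 (1-based): 3 of 16.
Identical positions: 13/16 = 81.25% → 81%.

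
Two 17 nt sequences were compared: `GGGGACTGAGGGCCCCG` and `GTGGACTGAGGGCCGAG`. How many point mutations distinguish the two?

The sequences differ at positions 2, 15, 16 (1-based) — 3 in total.

3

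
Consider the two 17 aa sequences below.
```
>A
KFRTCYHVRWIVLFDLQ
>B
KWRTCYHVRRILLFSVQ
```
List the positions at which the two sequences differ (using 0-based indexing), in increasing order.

Scanning 0-based: 1: F/W; 9: W/R; 11: V/L; 14: D/S; 15: L/V.

1, 9, 11, 14, 15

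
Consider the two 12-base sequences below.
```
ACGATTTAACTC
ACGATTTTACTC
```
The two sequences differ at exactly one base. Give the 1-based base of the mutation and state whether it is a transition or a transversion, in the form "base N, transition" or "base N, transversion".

base 8, transversion

The sequences differ only at base 8: A→T (purine→pyrimidine), a transversion.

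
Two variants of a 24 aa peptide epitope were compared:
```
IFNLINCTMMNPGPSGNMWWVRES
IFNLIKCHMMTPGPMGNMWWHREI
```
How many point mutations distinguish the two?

The sequences differ at positions 6, 8, 11, 15, 21, 24 (1-based) — 6 in total.

6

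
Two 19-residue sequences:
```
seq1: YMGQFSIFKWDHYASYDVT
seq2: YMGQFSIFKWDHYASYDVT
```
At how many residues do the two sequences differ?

0

The two sequences are identical at every position.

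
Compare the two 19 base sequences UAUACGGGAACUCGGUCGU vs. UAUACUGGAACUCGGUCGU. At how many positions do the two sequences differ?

1

Comparing position by position, 1 position differs: 6 (G/U).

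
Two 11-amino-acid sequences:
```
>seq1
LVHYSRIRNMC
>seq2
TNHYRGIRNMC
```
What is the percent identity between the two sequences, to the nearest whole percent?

Mismatches at positions 1, 2, 5, 6 (1-based): 4 of 11.
Identical positions: 7/11 = 63.64% → 64%.

64%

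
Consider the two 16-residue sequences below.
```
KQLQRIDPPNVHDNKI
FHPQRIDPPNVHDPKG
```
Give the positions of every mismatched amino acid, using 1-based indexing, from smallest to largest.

Differences at position 1 (K→F), position 2 (Q→H), position 3 (L→P), position 14 (N→P), position 16 (I→G).

1, 2, 3, 14, 16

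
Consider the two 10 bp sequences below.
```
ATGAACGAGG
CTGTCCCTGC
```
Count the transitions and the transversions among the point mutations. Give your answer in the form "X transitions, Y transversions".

0 transitions, 6 transversions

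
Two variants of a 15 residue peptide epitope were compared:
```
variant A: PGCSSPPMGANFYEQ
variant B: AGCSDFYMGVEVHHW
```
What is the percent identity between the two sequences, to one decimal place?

10 positions differ (1, 5, 6, 7, 10, 11, 12, 13, 14, 15), so 5 of 15 match: 5/15 = 33.33%.

33.3%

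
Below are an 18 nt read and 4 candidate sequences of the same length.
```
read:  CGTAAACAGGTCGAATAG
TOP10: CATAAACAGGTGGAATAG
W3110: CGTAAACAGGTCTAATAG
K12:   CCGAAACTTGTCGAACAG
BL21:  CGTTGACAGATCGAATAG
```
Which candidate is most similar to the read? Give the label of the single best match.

W3110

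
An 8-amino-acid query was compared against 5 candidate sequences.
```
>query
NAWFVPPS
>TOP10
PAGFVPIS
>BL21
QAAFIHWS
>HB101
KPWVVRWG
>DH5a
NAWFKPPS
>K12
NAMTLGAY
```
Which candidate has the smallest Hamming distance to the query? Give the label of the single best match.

Hamming distances to query — TOP10: 3; BL21: 5; HB101: 6; DH5a: 1; K12: 6.
Smallest is DH5a with 1 mismatch.

DH5a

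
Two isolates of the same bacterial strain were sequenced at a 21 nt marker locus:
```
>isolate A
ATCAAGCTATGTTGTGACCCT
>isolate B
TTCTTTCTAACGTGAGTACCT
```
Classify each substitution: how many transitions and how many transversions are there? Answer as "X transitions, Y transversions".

0 transitions, 10 transversions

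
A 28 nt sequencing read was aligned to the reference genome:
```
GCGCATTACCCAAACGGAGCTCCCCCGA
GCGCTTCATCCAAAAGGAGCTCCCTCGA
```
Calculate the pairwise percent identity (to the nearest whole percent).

82%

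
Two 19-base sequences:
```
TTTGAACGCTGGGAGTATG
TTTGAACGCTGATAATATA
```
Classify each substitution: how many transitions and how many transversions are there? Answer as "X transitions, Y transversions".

Mismatches (1-based):
base 12: G→A (purine→purine, transition)
base 13: G→T (purine→pyrimidine, transversion)
base 15: G→A (purine→purine, transition)
base 19: G→A (purine→purine, transition)

3 transitions, 1 transversion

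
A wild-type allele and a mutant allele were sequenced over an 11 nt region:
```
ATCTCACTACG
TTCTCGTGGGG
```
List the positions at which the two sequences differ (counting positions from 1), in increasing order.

Scanning 1-based: 1: A/T; 6: A/G; 7: C/T; 8: T/G; 9: A/G; 10: C/G.

1, 6, 7, 8, 9, 10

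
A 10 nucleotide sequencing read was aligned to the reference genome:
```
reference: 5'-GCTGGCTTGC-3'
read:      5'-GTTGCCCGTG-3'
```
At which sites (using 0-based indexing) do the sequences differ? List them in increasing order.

1, 4, 6, 7, 8, 9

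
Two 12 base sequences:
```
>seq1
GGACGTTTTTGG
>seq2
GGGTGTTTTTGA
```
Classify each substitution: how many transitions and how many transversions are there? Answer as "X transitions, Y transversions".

Transitions (purine↔purine or pyrimidine↔pyrimidine): 3 A→G, 4 C→T, 12 G→A.
Transversions (purine↔pyrimidine): none.

3 transitions, 0 transversions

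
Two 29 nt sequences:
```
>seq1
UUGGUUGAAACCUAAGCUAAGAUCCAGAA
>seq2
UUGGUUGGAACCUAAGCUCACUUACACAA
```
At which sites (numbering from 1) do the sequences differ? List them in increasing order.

8, 19, 21, 22, 24, 27

Differences at site 8 (A→G), site 19 (A→C), site 21 (G→C), site 22 (A→U), site 24 (C→A), site 27 (G→C).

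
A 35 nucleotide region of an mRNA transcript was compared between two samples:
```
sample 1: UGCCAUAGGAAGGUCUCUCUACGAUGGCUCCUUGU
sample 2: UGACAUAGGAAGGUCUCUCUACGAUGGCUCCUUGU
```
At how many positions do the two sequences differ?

Comparing position by position, 1 position differs: 3 (C/A).

1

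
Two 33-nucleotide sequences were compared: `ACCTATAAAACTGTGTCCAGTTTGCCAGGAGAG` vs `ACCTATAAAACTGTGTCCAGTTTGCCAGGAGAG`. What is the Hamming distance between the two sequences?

0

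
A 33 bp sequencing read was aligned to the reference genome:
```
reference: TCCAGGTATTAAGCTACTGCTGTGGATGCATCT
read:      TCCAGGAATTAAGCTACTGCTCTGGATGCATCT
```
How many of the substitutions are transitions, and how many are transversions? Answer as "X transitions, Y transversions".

0 transitions, 2 transversions

Transitions (purine↔purine or pyrimidine↔pyrimidine): none.
Transversions (purine↔pyrimidine): 7 T→A, 22 G→C.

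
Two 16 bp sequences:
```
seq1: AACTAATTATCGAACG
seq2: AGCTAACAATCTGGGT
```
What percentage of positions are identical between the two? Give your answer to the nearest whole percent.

50%

Mismatches at positions 2, 7, 8, 12, 13, 14, 15, 16 (1-based): 8 of 16.
Identical positions: 8/16 = 50% → 50%.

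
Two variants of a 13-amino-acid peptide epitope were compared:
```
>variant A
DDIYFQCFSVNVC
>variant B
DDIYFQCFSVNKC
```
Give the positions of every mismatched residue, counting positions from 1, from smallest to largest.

12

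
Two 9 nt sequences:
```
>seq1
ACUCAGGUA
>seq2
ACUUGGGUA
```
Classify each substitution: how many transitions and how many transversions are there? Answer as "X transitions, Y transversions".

Mismatches (1-based):
position 4: C→U (pyrimidine→pyrimidine, transition)
position 5: A→G (purine→purine, transition)

2 transitions, 0 transversions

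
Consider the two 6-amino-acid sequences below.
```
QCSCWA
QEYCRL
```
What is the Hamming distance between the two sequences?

4

The sequences differ at residues 2, 3, 5, 6 (1-based) — 4 in total.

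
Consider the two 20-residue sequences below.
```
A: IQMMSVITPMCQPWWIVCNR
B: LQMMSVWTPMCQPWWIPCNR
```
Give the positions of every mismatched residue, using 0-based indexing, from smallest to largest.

0, 6, 16

Scanning 0-based: 0: I/L; 6: I/W; 16: V/P.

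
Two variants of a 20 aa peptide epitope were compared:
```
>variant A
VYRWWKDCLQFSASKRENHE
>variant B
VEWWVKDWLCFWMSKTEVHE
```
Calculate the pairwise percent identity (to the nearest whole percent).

55%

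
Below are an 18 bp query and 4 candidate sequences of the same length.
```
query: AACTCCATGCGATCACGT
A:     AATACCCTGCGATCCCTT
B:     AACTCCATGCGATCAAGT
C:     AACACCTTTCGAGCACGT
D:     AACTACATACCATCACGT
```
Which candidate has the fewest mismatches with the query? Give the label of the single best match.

Hamming distances to query — A: 5; B: 1; C: 4; D: 3.
Smallest is B with 1 mismatch.

B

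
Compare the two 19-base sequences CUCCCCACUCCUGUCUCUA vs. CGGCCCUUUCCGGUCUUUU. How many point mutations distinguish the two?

7

Mismatches (1-based): position 2: U→G; position 3: C→G; position 7: A→U; position 8: C→U; position 12: U→G; position 17: C→U; position 19: A→U.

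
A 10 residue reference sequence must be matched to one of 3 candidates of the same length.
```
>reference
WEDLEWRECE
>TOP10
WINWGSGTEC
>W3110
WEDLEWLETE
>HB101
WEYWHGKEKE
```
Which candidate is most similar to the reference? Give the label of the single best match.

W3110

TOP10 differs at 9 residues; W3110 differs at 2 residues; HB101 differs at 6 residues. The closest is W3110.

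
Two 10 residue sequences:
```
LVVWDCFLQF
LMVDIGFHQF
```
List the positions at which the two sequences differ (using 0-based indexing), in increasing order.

1, 3, 4, 5, 7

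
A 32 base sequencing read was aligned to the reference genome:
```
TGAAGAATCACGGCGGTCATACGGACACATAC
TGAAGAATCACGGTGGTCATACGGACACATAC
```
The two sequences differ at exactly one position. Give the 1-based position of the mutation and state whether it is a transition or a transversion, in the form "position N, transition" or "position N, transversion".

Position 14 changes C→T. C is a pyrimidine and T is a pyrimidine, so this is a transition.

position 14, transition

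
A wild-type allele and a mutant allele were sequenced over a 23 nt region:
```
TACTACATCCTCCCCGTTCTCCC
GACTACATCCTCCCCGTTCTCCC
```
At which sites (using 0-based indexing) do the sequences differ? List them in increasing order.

0

Scanning 0-based: 0: T/G.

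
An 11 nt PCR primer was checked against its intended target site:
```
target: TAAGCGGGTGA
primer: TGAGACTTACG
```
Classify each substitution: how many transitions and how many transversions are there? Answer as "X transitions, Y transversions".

2 transitions, 6 transversions

Transitions (purine↔purine or pyrimidine↔pyrimidine): 2 A→G, 11 A→G.
Transversions (purine↔pyrimidine): 5 C→A, 6 G→C, 7 G→T, 8 G→T, 9 T→A, 10 G→C.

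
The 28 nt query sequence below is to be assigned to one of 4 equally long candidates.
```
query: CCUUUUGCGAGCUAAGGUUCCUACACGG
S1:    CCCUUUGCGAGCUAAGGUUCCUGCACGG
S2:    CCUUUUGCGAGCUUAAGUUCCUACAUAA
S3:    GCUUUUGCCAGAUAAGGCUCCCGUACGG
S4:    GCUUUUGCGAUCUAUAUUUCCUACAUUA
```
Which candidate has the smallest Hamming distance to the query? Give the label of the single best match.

Hamming distances to query — S1: 2; S2: 5; S3: 7; S4: 8.
Smallest is S1 with 2 mismatches.

S1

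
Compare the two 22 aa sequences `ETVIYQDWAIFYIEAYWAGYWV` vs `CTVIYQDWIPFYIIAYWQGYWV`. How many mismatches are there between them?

Mismatches (1-based): position 1: E→C; position 9: A→I; position 10: I→P; position 14: E→I; position 18: A→Q.

5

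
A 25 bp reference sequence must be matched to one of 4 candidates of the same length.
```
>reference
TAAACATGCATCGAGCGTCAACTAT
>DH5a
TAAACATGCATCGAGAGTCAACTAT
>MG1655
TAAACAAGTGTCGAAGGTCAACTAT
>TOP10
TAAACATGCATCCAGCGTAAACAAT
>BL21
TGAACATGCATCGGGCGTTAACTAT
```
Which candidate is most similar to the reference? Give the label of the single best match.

Hamming distances to reference — DH5a: 1; MG1655: 5; TOP10: 3; BL21: 3.
Smallest is DH5a with 1 mismatch.

DH5a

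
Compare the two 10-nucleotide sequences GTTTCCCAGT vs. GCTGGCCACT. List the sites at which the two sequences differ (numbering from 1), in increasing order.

2, 4, 5, 9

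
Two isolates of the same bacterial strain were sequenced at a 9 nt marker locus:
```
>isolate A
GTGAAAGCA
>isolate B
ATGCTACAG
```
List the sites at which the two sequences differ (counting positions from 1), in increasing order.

1, 4, 5, 7, 8, 9

Scanning 1-based: 1: G/A; 4: A/C; 5: A/T; 7: G/C; 8: C/A; 9: A/G.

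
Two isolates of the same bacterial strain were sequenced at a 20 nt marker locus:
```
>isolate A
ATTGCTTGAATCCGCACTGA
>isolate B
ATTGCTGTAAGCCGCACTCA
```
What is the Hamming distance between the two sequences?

Comparing position by position, 4 sites differ: 7 (T/G), 8 (G/T), 11 (T/G), 19 (G/C).

4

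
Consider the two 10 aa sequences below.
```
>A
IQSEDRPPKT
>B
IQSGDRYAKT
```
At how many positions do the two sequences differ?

3

Comparing position by position, 3 positions differ: 4 (E/G), 7 (P/Y), 8 (P/A).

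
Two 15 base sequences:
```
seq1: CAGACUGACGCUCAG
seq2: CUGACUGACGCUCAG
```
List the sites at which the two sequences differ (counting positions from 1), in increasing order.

2

Scanning 1-based: 2: A/U.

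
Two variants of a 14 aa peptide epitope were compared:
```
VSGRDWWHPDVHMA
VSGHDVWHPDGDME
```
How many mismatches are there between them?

5

Comparing position by position, 5 residues differ: 4 (R/H), 6 (W/V), 11 (V/G), 12 (H/D), 14 (A/E).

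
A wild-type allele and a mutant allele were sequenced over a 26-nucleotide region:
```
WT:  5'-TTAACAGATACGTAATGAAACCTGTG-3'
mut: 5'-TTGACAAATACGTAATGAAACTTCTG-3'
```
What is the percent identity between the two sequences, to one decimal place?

84.6%

Mismatches at positions 3, 7, 22, 24 (1-based): 4 of 26.
Identical positions: 22/26 = 84.62% → 84.6%.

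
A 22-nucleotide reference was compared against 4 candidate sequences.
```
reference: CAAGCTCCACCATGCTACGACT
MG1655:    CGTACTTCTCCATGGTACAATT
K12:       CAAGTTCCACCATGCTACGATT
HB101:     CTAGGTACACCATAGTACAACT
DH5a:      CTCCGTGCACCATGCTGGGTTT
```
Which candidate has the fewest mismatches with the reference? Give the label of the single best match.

MG1655 differs at 8 positions; K12 differs at 2 positions; HB101 differs at 6 positions; DH5a differs at 9 positions. The closest is K12.

K12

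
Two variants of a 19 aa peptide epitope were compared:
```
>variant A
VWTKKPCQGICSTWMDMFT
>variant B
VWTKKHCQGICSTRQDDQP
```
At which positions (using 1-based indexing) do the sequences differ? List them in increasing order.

6, 14, 15, 17, 18, 19

Scanning 1-based: 6: P/H; 14: W/R; 15: M/Q; 17: M/D; 18: F/Q; 19: T/P.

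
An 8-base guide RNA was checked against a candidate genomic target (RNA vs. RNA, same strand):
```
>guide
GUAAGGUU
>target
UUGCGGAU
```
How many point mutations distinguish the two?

4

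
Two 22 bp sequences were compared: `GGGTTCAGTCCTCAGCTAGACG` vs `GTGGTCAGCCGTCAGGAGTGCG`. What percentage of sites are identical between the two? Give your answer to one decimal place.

59.1%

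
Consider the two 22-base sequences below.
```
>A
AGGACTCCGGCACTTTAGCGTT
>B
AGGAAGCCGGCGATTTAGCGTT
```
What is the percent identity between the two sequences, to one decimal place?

81.8%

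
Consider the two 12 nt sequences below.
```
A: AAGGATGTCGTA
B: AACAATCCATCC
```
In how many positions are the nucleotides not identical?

8

Comparing position by position, 8 positions differ: 3 (G/C), 4 (G/A), 7 (G/C), 8 (T/C), 9 (C/A), 10 (G/T), 11 (T/C), 12 (A/C).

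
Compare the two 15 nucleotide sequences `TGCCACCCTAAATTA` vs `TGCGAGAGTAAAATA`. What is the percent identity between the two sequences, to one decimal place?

66.7%

Mismatches at positions 4, 6, 7, 8, 13 (1-based): 5 of 15.
Identical positions: 10/15 = 66.67% → 66.7%.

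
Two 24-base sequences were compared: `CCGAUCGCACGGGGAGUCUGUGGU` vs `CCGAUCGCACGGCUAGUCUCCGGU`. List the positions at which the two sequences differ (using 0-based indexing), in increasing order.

Scanning 0-based: 12: G/C; 13: G/U; 19: G/C; 20: U/C.

12, 13, 19, 20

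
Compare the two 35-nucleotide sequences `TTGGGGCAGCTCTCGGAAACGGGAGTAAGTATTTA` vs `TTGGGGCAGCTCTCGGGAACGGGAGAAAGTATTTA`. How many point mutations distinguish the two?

2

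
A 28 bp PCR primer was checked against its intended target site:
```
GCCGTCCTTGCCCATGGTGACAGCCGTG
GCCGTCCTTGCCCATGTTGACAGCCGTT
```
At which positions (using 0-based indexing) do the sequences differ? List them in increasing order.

16, 27

Differences at position 16 (G→T), position 27 (G→T).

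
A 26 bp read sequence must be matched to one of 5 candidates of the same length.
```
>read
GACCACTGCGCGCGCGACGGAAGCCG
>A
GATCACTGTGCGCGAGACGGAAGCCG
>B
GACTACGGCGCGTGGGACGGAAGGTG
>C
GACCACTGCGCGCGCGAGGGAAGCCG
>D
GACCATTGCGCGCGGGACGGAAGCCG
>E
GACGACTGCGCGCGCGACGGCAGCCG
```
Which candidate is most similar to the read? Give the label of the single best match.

A differs at 3 sites; B differs at 6 sites; C differs at 1 site; D differs at 2 sites; E differs at 2 sites. The closest is C.

C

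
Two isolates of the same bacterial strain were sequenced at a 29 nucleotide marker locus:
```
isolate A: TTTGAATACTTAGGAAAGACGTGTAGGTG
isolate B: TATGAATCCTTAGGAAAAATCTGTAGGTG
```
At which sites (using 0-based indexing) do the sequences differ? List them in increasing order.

1, 7, 17, 19, 20

Scanning 0-based: 1: T/A; 7: A/C; 17: G/A; 19: C/T; 20: G/C.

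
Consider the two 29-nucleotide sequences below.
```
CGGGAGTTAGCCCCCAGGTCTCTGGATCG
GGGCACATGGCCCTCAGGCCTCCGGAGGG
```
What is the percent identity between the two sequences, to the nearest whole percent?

66%

Mismatches at positions 1, 4, 6, 7, 9, 14, 19, 23, 27, 28 (1-based): 10 of 29.
Identical positions: 19/29 = 65.52% → 66%.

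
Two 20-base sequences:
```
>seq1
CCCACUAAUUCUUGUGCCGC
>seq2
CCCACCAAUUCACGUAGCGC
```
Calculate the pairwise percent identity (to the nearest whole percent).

75%

Mismatches at positions 6, 12, 13, 16, 17 (1-based): 5 of 20.
Identical positions: 15/20 = 75% → 75%.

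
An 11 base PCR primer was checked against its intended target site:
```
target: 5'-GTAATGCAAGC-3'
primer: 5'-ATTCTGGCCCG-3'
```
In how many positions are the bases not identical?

8

The sequences differ at positions 1, 3, 4, 7, 8, 9, 10, 11 (1-based) — 8 in total.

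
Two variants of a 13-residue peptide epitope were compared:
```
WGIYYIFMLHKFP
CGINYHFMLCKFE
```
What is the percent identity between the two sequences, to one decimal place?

61.5%

Mismatches at positions 1, 4, 6, 10, 13 (1-based): 5 of 13.
Identical positions: 8/13 = 61.54% → 61.5%.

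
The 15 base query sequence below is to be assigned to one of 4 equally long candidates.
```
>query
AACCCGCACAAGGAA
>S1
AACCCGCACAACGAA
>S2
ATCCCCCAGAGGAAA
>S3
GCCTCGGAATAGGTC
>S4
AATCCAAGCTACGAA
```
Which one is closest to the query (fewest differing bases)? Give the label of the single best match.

S1 differs at 1 base; S2 differs at 5 bases; S3 differs at 8 bases; S4 differs at 6 bases. The closest is S1.

S1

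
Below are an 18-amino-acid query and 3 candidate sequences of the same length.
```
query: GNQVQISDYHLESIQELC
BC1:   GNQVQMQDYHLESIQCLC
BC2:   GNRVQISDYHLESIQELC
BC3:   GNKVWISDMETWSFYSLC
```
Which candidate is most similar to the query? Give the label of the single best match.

BC2

Hamming distances to query — BC1: 3; BC2: 1; BC3: 9.
Smallest is BC2 with 1 mismatch.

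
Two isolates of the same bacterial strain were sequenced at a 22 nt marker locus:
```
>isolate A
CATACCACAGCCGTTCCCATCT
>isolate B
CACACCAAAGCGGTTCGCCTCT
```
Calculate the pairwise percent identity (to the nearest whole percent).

Mismatches at positions 3, 8, 12, 17, 19 (1-based): 5 of 22.
Identical positions: 17/22 = 77.27% → 77%.

77%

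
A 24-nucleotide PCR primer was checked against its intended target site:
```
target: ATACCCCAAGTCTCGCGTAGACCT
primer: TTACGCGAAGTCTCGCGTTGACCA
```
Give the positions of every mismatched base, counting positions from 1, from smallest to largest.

1, 5, 7, 19, 24

Scanning 1-based: 1: A/T; 5: C/G; 7: C/G; 19: A/T; 24: T/A.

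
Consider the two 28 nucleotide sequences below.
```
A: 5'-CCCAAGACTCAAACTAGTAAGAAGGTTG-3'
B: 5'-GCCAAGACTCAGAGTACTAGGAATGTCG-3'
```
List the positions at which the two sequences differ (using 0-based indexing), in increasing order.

0, 11, 13, 16, 19, 23, 26

Scanning 0-based: 0: C/G; 11: A/G; 13: C/G; 16: G/C; 19: A/G; 23: G/T; 26: T/C.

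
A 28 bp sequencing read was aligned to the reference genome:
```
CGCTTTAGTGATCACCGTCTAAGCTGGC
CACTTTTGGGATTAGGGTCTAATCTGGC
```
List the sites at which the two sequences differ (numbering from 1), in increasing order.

Scanning 1-based: 2: G/A; 7: A/T; 9: T/G; 13: C/T; 15: C/G; 16: C/G; 23: G/T.

2, 7, 9, 13, 15, 16, 23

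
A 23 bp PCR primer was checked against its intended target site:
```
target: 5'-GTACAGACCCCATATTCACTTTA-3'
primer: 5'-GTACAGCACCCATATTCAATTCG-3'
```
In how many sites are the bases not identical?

5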